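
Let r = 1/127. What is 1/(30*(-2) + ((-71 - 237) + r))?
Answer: -127/46735 ≈ -0.0027175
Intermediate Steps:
r = 1/127 ≈ 0.0078740
1/(30*(-2) + ((-71 - 237) + r)) = 1/(30*(-2) + ((-71 - 237) + 1/127)) = 1/(-60 + (-308 + 1/127)) = 1/(-60 - 39115/127) = 1/(-46735/127) = -127/46735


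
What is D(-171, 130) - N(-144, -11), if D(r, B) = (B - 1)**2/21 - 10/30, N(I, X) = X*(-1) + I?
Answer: 19427/21 ≈ 925.10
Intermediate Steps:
N(I, X) = I - X (N(I, X) = -X + I = I - X)
D(r, B) = -1/3 + (-1 + B)**2/21 (D(r, B) = (-1 + B)**2*(1/21) - 10*1/30 = (-1 + B)**2/21 - 1/3 = -1/3 + (-1 + B)**2/21)
D(-171, 130) - N(-144, -11) = (-1/3 + (-1 + 130)**2/21) - (-144 - 1*(-11)) = (-1/3 + (1/21)*129**2) - (-144 + 11) = (-1/3 + (1/21)*16641) - 1*(-133) = (-1/3 + 5547/7) + 133 = 16634/21 + 133 = 19427/21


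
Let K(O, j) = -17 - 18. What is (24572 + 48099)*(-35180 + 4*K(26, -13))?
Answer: -2566739720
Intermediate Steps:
K(O, j) = -35
(24572 + 48099)*(-35180 + 4*K(26, -13)) = (24572 + 48099)*(-35180 + 4*(-35)) = 72671*(-35180 - 140) = 72671*(-35320) = -2566739720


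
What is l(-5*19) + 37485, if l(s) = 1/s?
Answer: 3561074/95 ≈ 37485.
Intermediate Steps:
l(-5*19) + 37485 = 1/(-5*19) + 37485 = 1/(-95) + 37485 = -1/95 + 37485 = 3561074/95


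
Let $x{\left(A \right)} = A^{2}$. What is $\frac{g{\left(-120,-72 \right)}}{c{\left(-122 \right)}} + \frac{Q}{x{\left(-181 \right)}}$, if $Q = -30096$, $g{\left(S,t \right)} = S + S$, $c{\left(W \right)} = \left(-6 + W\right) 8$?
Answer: $- \frac{1434729}{2096704} \approx -0.68428$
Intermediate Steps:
$c{\left(W \right)} = -48 + 8 W$
$g{\left(S,t \right)} = 2 S$
$\frac{g{\left(-120,-72 \right)}}{c{\left(-122 \right)}} + \frac{Q}{x{\left(-181 \right)}} = \frac{2 \left(-120\right)}{-48 + 8 \left(-122\right)} - \frac{30096}{\left(-181\right)^{2}} = - \frac{240}{-48 - 976} - \frac{30096}{32761} = - \frac{240}{-1024} - \frac{30096}{32761} = \left(-240\right) \left(- \frac{1}{1024}\right) - \frac{30096}{32761} = \frac{15}{64} - \frac{30096}{32761} = - \frac{1434729}{2096704}$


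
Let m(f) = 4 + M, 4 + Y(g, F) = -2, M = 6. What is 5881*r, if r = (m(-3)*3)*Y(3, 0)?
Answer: -1058580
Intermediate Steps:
Y(g, F) = -6 (Y(g, F) = -4 - 2 = -6)
m(f) = 10 (m(f) = 4 + 6 = 10)
r = -180 (r = (10*3)*(-6) = 30*(-6) = -180)
5881*r = 5881*(-180) = -1058580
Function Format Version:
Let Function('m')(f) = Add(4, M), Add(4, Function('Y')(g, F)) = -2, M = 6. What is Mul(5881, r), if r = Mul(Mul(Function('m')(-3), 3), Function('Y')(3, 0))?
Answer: -1058580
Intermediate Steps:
Function('Y')(g, F) = -6 (Function('Y')(g, F) = Add(-4, -2) = -6)
Function('m')(f) = 10 (Function('m')(f) = Add(4, 6) = 10)
r = -180 (r = Mul(Mul(10, 3), -6) = Mul(30, -6) = -180)
Mul(5881, r) = Mul(5881, -180) = -1058580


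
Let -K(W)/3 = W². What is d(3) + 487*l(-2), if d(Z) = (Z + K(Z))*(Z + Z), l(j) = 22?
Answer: 10570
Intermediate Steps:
K(W) = -3*W²
d(Z) = 2*Z*(Z - 3*Z²) (d(Z) = (Z - 3*Z²)*(Z + Z) = (Z - 3*Z²)*(2*Z) = 2*Z*(Z - 3*Z²))
d(3) + 487*l(-2) = 3²*(2 - 6*3) + 487*22 = 9*(2 - 18) + 10714 = 9*(-16) + 10714 = -144 + 10714 = 10570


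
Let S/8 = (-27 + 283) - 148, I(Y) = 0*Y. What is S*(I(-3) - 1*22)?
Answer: -19008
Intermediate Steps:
I(Y) = 0
S = 864 (S = 8*((-27 + 283) - 148) = 8*(256 - 148) = 8*108 = 864)
S*(I(-3) - 1*22) = 864*(0 - 1*22) = 864*(0 - 22) = 864*(-22) = -19008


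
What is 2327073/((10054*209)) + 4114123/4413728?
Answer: 859818923651/421568402464 ≈ 2.0396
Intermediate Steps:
2327073/((10054*209)) + 4114123/4413728 = 2327073/2101286 + 4114123*(1/4413728) = 2327073*(1/2101286) + 4114123/4413728 = 2327073/2101286 + 4114123/4413728 = 859818923651/421568402464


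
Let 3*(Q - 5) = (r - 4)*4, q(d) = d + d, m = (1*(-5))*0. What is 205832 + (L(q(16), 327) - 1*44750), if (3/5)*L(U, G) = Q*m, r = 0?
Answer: 161082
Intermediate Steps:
m = 0 (m = -5*0 = 0)
q(d) = 2*d
Q = -1/3 (Q = 5 + ((0 - 4)*4)/3 = 5 + (-4*4)/3 = 5 + (1/3)*(-16) = 5 - 16/3 = -1/3 ≈ -0.33333)
L(U, G) = 0 (L(U, G) = 5*(-1/3*0)/3 = (5/3)*0 = 0)
205832 + (L(q(16), 327) - 1*44750) = 205832 + (0 - 1*44750) = 205832 + (0 - 44750) = 205832 - 44750 = 161082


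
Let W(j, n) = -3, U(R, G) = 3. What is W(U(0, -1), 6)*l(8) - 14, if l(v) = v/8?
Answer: -17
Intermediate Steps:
l(v) = v/8 (l(v) = v*(1/8) = v/8)
W(U(0, -1), 6)*l(8) - 14 = -3*8/8 - 14 = -3*1 - 14 = -3 - 14 = -17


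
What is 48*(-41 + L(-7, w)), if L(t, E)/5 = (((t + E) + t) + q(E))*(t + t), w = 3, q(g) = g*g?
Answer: 4752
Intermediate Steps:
q(g) = g**2
L(t, E) = 10*t*(E + E**2 + 2*t) (L(t, E) = 5*((((t + E) + t) + E**2)*(t + t)) = 5*((((E + t) + t) + E**2)*(2*t)) = 5*(((E + 2*t) + E**2)*(2*t)) = 5*((E + E**2 + 2*t)*(2*t)) = 5*(2*t*(E + E**2 + 2*t)) = 10*t*(E + E**2 + 2*t))
48*(-41 + L(-7, w)) = 48*(-41 + 10*(-7)*(3 + 3**2 + 2*(-7))) = 48*(-41 + 10*(-7)*(3 + 9 - 14)) = 48*(-41 + 10*(-7)*(-2)) = 48*(-41 + 140) = 48*99 = 4752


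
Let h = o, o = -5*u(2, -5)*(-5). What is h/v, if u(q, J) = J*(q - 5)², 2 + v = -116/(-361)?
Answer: 135375/202 ≈ 670.17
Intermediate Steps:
v = -606/361 (v = -2 - 116/(-361) = -2 - 116*(-1/361) = -2 + 116/361 = -606/361 ≈ -1.6787)
u(q, J) = J*(-5 + q)²
o = -1125 (o = -(-25)*(-5 + 2)²*(-5) = -(-25)*(-3)²*(-5) = -(-25)*9*(-5) = -5*(-45)*(-5) = 225*(-5) = -1125)
h = -1125
h/v = -1125/(-606/361) = -1125*(-361/606) = 135375/202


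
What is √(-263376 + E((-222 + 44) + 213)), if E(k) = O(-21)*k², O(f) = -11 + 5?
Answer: I*√270726 ≈ 520.31*I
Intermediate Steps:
O(f) = -6
E(k) = -6*k²
√(-263376 + E((-222 + 44) + 213)) = √(-263376 - 6*((-222 + 44) + 213)²) = √(-263376 - 6*(-178 + 213)²) = √(-263376 - 6*35²) = √(-263376 - 6*1225) = √(-263376 - 7350) = √(-270726) = I*√270726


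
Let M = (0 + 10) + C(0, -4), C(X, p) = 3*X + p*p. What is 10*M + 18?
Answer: 278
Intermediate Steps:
C(X, p) = p² + 3*X (C(X, p) = 3*X + p² = p² + 3*X)
M = 26 (M = (0 + 10) + ((-4)² + 3*0) = 10 + (16 + 0) = 10 + 16 = 26)
10*M + 18 = 10*26 + 18 = 260 + 18 = 278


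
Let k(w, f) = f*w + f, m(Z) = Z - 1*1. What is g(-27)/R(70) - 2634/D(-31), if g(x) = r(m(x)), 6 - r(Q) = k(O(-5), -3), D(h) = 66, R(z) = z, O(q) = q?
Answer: -15398/385 ≈ -39.995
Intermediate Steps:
m(Z) = -1 + Z (m(Z) = Z - 1 = -1 + Z)
k(w, f) = f + f*w
r(Q) = -6 (r(Q) = 6 - (-3)*(1 - 5) = 6 - (-3)*(-4) = 6 - 1*12 = 6 - 12 = -6)
g(x) = -6
g(-27)/R(70) - 2634/D(-31) = -6/70 - 2634/66 = -6*1/70 - 2634*1/66 = -3/35 - 439/11 = -15398/385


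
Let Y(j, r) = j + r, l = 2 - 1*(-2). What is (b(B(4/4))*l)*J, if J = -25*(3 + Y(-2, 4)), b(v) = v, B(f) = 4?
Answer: -2000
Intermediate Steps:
l = 4 (l = 2 + 2 = 4)
J = -125 (J = -25*(3 + (-2 + 4)) = -25*(3 + 2) = -25*5 = -125)
(b(B(4/4))*l)*J = (4*4)*(-125) = 16*(-125) = -2000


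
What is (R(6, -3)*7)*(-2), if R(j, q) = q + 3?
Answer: 0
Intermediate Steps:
R(j, q) = 3 + q
(R(6, -3)*7)*(-2) = ((3 - 3)*7)*(-2) = (0*7)*(-2) = 0*(-2) = 0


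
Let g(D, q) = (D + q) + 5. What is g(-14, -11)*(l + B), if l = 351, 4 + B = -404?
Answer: 1140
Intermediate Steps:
B = -408 (B = -4 - 404 = -408)
g(D, q) = 5 + D + q
g(-14, -11)*(l + B) = (5 - 14 - 11)*(351 - 408) = -20*(-57) = 1140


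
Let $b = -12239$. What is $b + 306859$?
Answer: $294620$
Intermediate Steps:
$b + 306859 = -12239 + 306859 = 294620$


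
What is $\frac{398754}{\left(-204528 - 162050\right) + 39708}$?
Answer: $- \frac{199377}{163435} \approx -1.2199$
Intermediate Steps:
$\frac{398754}{\left(-204528 - 162050\right) + 39708} = \frac{398754}{-366578 + 39708} = \frac{398754}{-326870} = 398754 \left(- \frac{1}{326870}\right) = - \frac{199377}{163435}$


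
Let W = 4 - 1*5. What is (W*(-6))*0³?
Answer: 0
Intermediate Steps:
W = -1 (W = 4 - 5 = -1)
(W*(-6))*0³ = -1*(-6)*0³ = 6*0 = 0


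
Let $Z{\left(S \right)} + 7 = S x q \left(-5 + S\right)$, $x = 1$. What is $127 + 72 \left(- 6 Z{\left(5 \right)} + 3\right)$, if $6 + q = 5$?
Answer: $3367$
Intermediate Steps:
$q = -1$ ($q = -6 + 5 = -1$)
$Z{\left(S \right)} = -7 + S \left(5 - S\right)$ ($Z{\left(S \right)} = -7 + S 1 \left(- (-5 + S)\right) = -7 + S \left(5 - S\right)$)
$127 + 72 \left(- 6 Z{\left(5 \right)} + 3\right) = 127 + 72 \left(- 6 \left(-7 - 5^{2} + 5 \cdot 5\right) + 3\right) = 127 + 72 \left(- 6 \left(-7 - 25 + 25\right) + 3\right) = 127 + 72 \left(\left(-6\right) \left(-7\right) + 3\right) = 127 + 72 \left(42 + 3\right) = 127 + 72 \cdot 45 = 127 + 3240 = 3367$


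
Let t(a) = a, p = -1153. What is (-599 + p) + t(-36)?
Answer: -1788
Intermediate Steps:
(-599 + p) + t(-36) = (-599 - 1153) - 36 = -1752 - 36 = -1788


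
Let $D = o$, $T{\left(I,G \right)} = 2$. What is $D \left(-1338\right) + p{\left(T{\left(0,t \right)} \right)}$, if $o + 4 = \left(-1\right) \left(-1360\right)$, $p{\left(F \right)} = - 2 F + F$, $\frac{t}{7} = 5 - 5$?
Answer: $-1814330$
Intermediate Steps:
$t = 0$ ($t = 7 \left(5 - 5\right) = 7 \cdot 0 = 0$)
$p{\left(F \right)} = - F$
$o = 1356$ ($o = -4 - -1360 = -4 + 1360 = 1356$)
$D = 1356$
$D \left(-1338\right) + p{\left(T{\left(0,t \right)} \right)} = 1356 \left(-1338\right) - 2 = -1814328 - 2 = -1814330$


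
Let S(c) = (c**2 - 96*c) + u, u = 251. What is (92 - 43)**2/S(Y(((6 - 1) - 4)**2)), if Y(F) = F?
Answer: 2401/156 ≈ 15.391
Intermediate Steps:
S(c) = 251 + c**2 - 96*c (S(c) = (c**2 - 96*c) + 251 = 251 + c**2 - 96*c)
(92 - 43)**2/S(Y(((6 - 1) - 4)**2)) = (92 - 43)**2/(251 + (((6 - 1) - 4)**2)**2 - 96*((6 - 1) - 4)**2) = 49**2/(251 + ((5 - 4)**2)**2 - 96*(5 - 4)**2) = 2401/(251 + (1**2)**2 - 96*1**2) = 2401/(251 + 1**2 - 96*1) = 2401/(251 + 1 - 96) = 2401/156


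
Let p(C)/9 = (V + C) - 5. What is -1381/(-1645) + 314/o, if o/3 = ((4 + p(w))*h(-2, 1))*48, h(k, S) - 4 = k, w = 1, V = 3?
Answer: 147211/236880 ≈ 0.62146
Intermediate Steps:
h(k, S) = 4 + k
p(C) = -18 + 9*C (p(C) = 9*((3 + C) - 5) = 9*(-2 + C) = -18 + 9*C)
o = -1440 (o = 3*(((4 + (-18 + 9*1))*(4 - 2))*48) = 3*(((4 + (-18 + 9))*2)*48) = 3*(((4 - 9)*2)*48) = 3*(-5*2*48) = 3*(-10*48) = 3*(-480) = -1440)
-1381/(-1645) + 314/o = -1381/(-1645) + 314/(-1440) = -1381*(-1/1645) + 314*(-1/1440) = 1381/1645 - 157/720 = 147211/236880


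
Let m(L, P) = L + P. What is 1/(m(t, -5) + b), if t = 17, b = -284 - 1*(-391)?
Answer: 1/119 ≈ 0.0084034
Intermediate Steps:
b = 107 (b = -284 + 391 = 107)
1/(m(t, -5) + b) = 1/((17 - 5) + 107) = 1/(12 + 107) = 1/119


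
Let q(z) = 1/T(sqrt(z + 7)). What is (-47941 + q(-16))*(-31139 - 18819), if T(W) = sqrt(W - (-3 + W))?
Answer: 2395036478 - 49958*sqrt(3)/3 ≈ 2.3950e+9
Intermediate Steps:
T(W) = sqrt(3) (T(W) = sqrt(W + (3 - W)) = sqrt(3))
q(z) = sqrt(3)/3 (q(z) = 1/(sqrt(3)) = sqrt(3)/3)
(-47941 + q(-16))*(-31139 - 18819) = (-47941 + sqrt(3)/3)*(-31139 - 18819) = (-47941 + sqrt(3)/3)*(-49958) = 2395036478 - 49958*sqrt(3)/3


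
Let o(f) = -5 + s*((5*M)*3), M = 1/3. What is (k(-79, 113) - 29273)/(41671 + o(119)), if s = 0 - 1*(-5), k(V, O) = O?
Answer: -9720/13897 ≈ -0.69943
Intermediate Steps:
M = ⅓ ≈ 0.33333
s = 5 (s = 0 + 5 = 5)
o(f) = 20 (o(f) = -5 + 5*((5*(⅓))*3) = -5 + 5*((5/3)*3) = -5 + 5*5 = -5 + 25 = 20)
(k(-79, 113) - 29273)/(41671 + o(119)) = (113 - 29273)/(41671 + 20) = -29160/41691 = -29160*1/41691 = -9720/13897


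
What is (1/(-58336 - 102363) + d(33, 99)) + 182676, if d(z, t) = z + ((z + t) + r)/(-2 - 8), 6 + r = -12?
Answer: 146796608107/803495 ≈ 1.8270e+5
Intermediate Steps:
r = -18 (r = -6 - 12 = -18)
d(z, t) = 9/5 - t/10 + 9*z/10 (d(z, t) = z + ((z + t) - 18)/(-2 - 8) = z + ((t + z) - 18)/(-10) = z - (-18 + t + z)/10 = z + (9/5 - t/10 - z/10) = 9/5 - t/10 + 9*z/10)
(1/(-58336 - 102363) + d(33, 99)) + 182676 = (1/(-58336 - 102363) + (9/5 - ⅒*99 + (9/10)*33)) + 182676 = (1/(-160699) + (9/5 - 99/10 + 297/10)) + 182676 = (-1/160699 + 108/5) + 182676 = 17355487/803495 + 182676 = 146796608107/803495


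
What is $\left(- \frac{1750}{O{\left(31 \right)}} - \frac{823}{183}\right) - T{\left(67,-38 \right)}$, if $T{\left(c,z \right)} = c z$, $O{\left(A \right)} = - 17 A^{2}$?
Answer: $\frac{7598577265}{2989671} \approx 2541.6$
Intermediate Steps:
$\left(- \frac{1750}{O{\left(31 \right)}} - \frac{823}{183}\right) - T{\left(67,-38 \right)} = \left(- \frac{1750}{\left(-17\right) 31^{2}} - \frac{823}{183}\right) - 67 \left(-38\right) = \left(- \frac{1750}{\left(-17\right) 961} - \frac{823}{183}\right) - -2546 = \left(- \frac{1750}{-16337} - \frac{823}{183}\right) + 2546 = \left(\left(-1750\right) \left(- \frac{1}{16337}\right) - \frac{823}{183}\right) + 2546 = \left(\frac{1750}{16337} - \frac{823}{183}\right) + 2546 = - \frac{13125101}{2989671} + 2546 = \frac{7598577265}{2989671}$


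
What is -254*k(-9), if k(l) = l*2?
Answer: 4572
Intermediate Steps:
k(l) = 2*l
-254*k(-9) = -508*(-9) = -254*(-18) = 4572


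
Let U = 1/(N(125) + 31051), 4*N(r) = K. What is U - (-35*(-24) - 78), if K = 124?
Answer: -23684483/31082 ≈ -762.00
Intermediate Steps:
N(r) = 31 (N(r) = (1/4)*124 = 31)
U = 1/31082 (U = 1/(31 + 31051) = 1/31082 ≈ 3.2173e-5)
U - (-35*(-24) - 78) = 1/31082 - (-35*(-24) - 78) = 1/31082 - (840 - 78) = 1/31082 - 1*762 = 1/31082 - 762 = -23684483/31082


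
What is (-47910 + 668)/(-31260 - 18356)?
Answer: 23621/24808 ≈ 0.95215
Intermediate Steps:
(-47910 + 668)/(-31260 - 18356) = -47242/(-49616) = -47242*(-1/49616) = 23621/24808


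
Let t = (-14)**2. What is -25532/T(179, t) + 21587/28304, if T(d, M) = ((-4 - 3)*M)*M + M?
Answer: 1630857505/1901434416 ≈ 0.85770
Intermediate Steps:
t = 196
T(d, M) = M - 7*M**2 (T(d, M) = (-7*M)*M + M = -7*M**2 + M = M - 7*M**2)
-25532/T(179, t) + 21587/28304 = -25532*1/(196*(1 - 7*196)) + 21587/28304 = -25532*1/(196*(1 - 1372)) + 21587*(1/28304) = -25532/(196*(-1371)) + 21587/28304 = -25532/(-268716) + 21587/28304 = -25532*(-1/268716) + 21587/28304 = 6383/67179 + 21587/28304 = 1630857505/1901434416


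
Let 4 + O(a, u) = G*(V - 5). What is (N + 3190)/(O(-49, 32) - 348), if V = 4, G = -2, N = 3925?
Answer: -1423/70 ≈ -20.329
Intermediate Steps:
O(a, u) = -2 (O(a, u) = -4 - 2*(4 - 5) = -4 - 2*(-1) = -4 + 2 = -2)
(N + 3190)/(O(-49, 32) - 348) = (3925 + 3190)/(-2 - 348) = 7115/(-350) = 7115*(-1/350) = -1423/70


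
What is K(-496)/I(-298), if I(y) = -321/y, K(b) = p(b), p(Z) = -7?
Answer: -2086/321 ≈ -6.4984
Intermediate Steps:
K(b) = -7
K(-496)/I(-298) = -7/((-321/(-298))) = -7/((-321*(-1/298))) = -7/321/298 = -7*298/321 = -2086/321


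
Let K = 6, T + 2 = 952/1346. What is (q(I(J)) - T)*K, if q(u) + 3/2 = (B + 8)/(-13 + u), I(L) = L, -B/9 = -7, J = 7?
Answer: -48620/673 ≈ -72.244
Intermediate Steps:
B = 63 (B = -9*(-7) = 63)
T = -870/673 (T = -2 + 952/1346 = -2 + 952*(1/1346) = -2 + 476/673 = -870/673 ≈ -1.2927)
q(u) = -3/2 + 71/(-13 + u) (q(u) = -3/2 + (63 + 8)/(-13 + u) = -3/2 + 71/(-13 + u))
(q(I(J)) - T)*K = ((181 - 3*7)/(2*(-13 + 7)) - 1*(-870/673))*6 = ((½)*(181 - 21)/(-6) + 870/673)*6 = ((½)*(-⅙)*160 + 870/673)*6 = (-40/3 + 870/673)*6 = -24310/2019*6 = -48620/673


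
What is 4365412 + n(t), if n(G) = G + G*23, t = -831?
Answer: 4345468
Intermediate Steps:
n(G) = 24*G (n(G) = G + 23*G = 24*G)
4365412 + n(t) = 4365412 + 24*(-831) = 4365412 - 19944 = 4345468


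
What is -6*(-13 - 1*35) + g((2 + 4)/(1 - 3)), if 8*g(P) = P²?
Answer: 2313/8 ≈ 289.13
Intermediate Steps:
g(P) = P²/8
-6*(-13 - 1*35) + g((2 + 4)/(1 - 3)) = -6*(-13 - 1*35) + ((2 + 4)/(1 - 3))²/8 = -6*(-13 - 35) + (6/(-2))²/8 = -6*(-48) + (6*(-½))²/8 = 288 + (⅛)*(-3)² = 288 + (⅛)*9 = 288 + 9/8 = 2313/8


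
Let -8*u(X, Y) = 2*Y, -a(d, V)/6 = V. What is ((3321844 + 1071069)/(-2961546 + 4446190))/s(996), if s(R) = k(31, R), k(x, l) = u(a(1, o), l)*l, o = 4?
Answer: -627559/52599664368 ≈ -1.1931e-5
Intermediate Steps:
a(d, V) = -6*V
u(X, Y) = -Y/4
k(x, l) = -l**2/4 (k(x, l) = (-l/4)*l = -l**2/4)
s(R) = -R**2/4
((3321844 + 1071069)/(-2961546 + 4446190))/s(996) = ((3321844 + 1071069)/(-2961546 + 4446190))/((-1/4*996**2)) = (4392913/1484644)/((-1/4*992016)) = (4392913*(1/1484644))/(-248004) = (627559/212092)*(-1/248004) = -627559/52599664368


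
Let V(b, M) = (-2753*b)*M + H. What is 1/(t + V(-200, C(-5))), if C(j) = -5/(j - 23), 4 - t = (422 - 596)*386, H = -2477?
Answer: 7/1141087 ≈ 6.1345e-6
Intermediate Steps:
t = 67168 (t = 4 - (422 - 596)*386 = 4 - (-174)*386 = 4 - 1*(-67164) = 4 + 67164 = 67168)
C(j) = -5/(-23 + j)
V(b, M) = -2477 - 2753*M*b (V(b, M) = (-2753*b)*M - 2477 = -2753*M*b - 2477 = -2477 - 2753*M*b)
1/(t + V(-200, C(-5))) = 1/(67168 + (-2477 - 2753*(-5/(-23 - 5))*(-200))) = 1/(67168 + (-2477 - 2753*(-5/(-28))*(-200))) = 1/(67168 + (-2477 - 2753*(-5*(-1/28))*(-200))) = 1/(67168 + (-2477 - 2753*5/28*(-200))) = 1/(67168 + (-2477 + 688250/7)) = 1/(67168 + 670911/7) = 1/(1141087/7) = 7/1141087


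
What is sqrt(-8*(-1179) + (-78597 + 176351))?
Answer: sqrt(107186) ≈ 327.39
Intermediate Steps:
sqrt(-8*(-1179) + (-78597 + 176351)) = sqrt(9432 + 97754) = sqrt(107186)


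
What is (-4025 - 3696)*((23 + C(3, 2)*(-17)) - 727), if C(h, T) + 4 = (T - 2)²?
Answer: 4910556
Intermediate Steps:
C(h, T) = -4 + (-2 + T)² (C(h, T) = -4 + (T - 2)² = -4 + (-2 + T)²)
(-4025 - 3696)*((23 + C(3, 2)*(-17)) - 727) = (-4025 - 3696)*((23 + (2*(-4 + 2))*(-17)) - 727) = -7721*((23 + (2*(-2))*(-17)) - 727) = -7721*((23 - 4*(-17)) - 727) = -7721*((23 + 68) - 727) = -7721*(91 - 727) = -7721*(-636) = 4910556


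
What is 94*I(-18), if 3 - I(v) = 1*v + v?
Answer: 3666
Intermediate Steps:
I(v) = 3 - 2*v (I(v) = 3 - (1*v + v) = 3 - (v + v) = 3 - 2*v)
94*I(-18) = 94*(3 - 2*(-18)) = 94*(3 + 36) = 94*39 = 3666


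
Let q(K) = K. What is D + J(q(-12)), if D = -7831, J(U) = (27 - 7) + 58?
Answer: -7753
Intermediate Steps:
J(U) = 78 (J(U) = 20 + 58 = 78)
D + J(q(-12)) = -7831 + 78 = -7753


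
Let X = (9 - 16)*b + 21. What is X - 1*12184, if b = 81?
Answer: -12730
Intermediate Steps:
X = -546 (X = (9 - 16)*81 + 21 = -7*81 + 21 = -567 + 21 = -546)
X - 1*12184 = -546 - 1*12184 = -546 - 12184 = -12730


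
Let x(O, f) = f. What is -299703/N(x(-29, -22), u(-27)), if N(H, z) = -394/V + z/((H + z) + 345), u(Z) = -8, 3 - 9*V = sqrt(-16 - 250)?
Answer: 31656085918065/124772029322 - 10545105500055*I*sqrt(266)/124772029322 ≈ 253.71 - 1378.4*I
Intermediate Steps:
V = 1/3 - I*sqrt(266)/9 (V = 1/3 - sqrt(-16 - 250)/9 = 1/3 - I*sqrt(266)/9 ≈ 0.33333 - 1.8122*I)
N(H, z) = -394/(1/3 - I*sqrt(266)/9) + z/(345 + H + z) (N(H, z) = -394/(1/3 - I*sqrt(266)/9) + z/((H + z) + 345) = -394/(1/3 - I*sqrt(266)/9) + z/(345 + H + z))
-299703/N(x(-29, -22), u(-27)) = -299703*(3 - I*sqrt(266))*(345 - 22 - 8)/(-1223370 - 3546*(-22) - 3546*(-8) - 8*(3 - I*sqrt(266))) = -299703*315*(3 - I*sqrt(266))/(-1223370 + 78012 + 28368 + (-24 + 8*I*sqrt(266))) = -299703*315*(3 - I*sqrt(266))/(-1117014 + 8*I*sqrt(266)) = -94406445*(3 - I*sqrt(266))/(-1117014 + 8*I*sqrt(266))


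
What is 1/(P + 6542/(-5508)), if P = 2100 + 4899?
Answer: 2754/19271975 ≈ 0.00014290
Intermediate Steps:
P = 6999
1/(P + 6542/(-5508)) = 1/(6999 + 6542/(-5508)) = 1/(6999 + 6542*(-1/5508)) = 1/(6999 - 3271/2754) = 1/(19271975/2754) = 2754/19271975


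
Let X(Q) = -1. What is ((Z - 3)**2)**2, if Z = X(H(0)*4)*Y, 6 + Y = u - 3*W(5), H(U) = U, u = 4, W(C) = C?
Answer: 38416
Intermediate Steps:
Y = -17 (Y = -6 + (4 - 3*5) = -6 + (4 - 15) = -6 - 11 = -17)
Z = 17 (Z = -1*(-17) = 17)
((Z - 3)**2)**2 = ((17 - 3)**2)**2 = (14**2)**2 = 196**2 = 38416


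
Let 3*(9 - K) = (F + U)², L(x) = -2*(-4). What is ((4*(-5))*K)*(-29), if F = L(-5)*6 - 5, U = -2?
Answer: -959320/3 ≈ -3.1977e+5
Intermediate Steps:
L(x) = 8
F = 43 (F = 8*6 - 5 = 48 - 5 = 43)
K = -1654/3 (K = 9 - (43 - 2)²/3 = 9 - ⅓*41² = 9 - ⅓*1681 = 9 - 1681/3 = -1654/3 ≈ -551.33)
((4*(-5))*K)*(-29) = ((4*(-5))*(-1654/3))*(-29) = -20*(-1654/3)*(-29) = (33080/3)*(-29) = -959320/3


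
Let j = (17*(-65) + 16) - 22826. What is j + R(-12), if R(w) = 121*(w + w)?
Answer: -26819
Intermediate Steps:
j = -23915 (j = (-1105 + 16) - 22826 = -1089 - 22826 = -23915)
R(w) = 242*w (R(w) = 121*(2*w) = 242*w)
j + R(-12) = -23915 + 242*(-12) = -23915 - 2904 = -26819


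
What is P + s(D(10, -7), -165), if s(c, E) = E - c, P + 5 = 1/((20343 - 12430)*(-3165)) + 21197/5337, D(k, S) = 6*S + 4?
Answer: -5704226784484/44554423455 ≈ -128.03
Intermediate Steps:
D(k, S) = 4 + 6*S
P = -45815005699/44554423455 (P = -5 + (1/((20343 - 12430)*(-3165)) + 21197/5337) = -5 + (-1/3165/7913 + 21197*(1/5337)) = -5 + ((1/7913)*(-1/3165) + 21197/5337) = -5 + (-1/25044645 + 21197/5337) = -5 + 176957111576/44554423455 = -45815005699/44554423455 ≈ -1.0283)
P + s(D(10, -7), -165) = -45815005699/44554423455 + (-165 - (4 + 6*(-7))) = -45815005699/44554423455 + (-165 - (4 - 42)) = -45815005699/44554423455 + (-165 - 1*(-38)) = -45815005699/44554423455 + (-165 + 38) = -45815005699/44554423455 - 127 = -5704226784484/44554423455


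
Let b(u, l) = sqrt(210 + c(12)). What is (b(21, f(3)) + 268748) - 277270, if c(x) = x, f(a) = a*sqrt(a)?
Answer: -8522 + sqrt(222) ≈ -8507.1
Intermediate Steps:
f(a) = a**(3/2)
b(u, l) = sqrt(222) (b(u, l) = sqrt(210 + 12) = sqrt(222))
(b(21, f(3)) + 268748) - 277270 = (sqrt(222) + 268748) - 277270 = (268748 + sqrt(222)) - 277270 = -8522 + sqrt(222)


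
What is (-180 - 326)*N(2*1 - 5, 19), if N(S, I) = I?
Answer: -9614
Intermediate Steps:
(-180 - 326)*N(2*1 - 5, 19) = (-180 - 326)*19 = -506*19 = -9614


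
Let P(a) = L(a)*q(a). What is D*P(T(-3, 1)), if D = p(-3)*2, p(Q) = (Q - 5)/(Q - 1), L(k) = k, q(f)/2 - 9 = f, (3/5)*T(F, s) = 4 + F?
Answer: 1280/9 ≈ 142.22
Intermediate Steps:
T(F, s) = 20/3 + 5*F/3 (T(F, s) = 5*(4 + F)/3 = 20/3 + 5*F/3)
q(f) = 18 + 2*f
p(Q) = (-5 + Q)/(-1 + Q)
D = 4 (D = ((-5 - 3)/(-1 - 3))*2 = (-8/(-4))*2 = -1/4*(-8)*2 = 2*2 = 4)
P(a) = a*(18 + 2*a)
D*P(T(-3, 1)) = 4*(2*(20/3 + (5/3)*(-3))*(9 + (20/3 + (5/3)*(-3)))) = 4*(2*(20/3 - 5)*(9 + (20/3 - 5))) = 4*(2*(5/3)*(9 + 5/3)) = 4*(2*(5/3)*(32/3)) = 4*(320/9) = 1280/9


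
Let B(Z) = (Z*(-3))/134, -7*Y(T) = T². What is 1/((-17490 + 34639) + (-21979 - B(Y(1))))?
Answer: -938/4530543 ≈ -0.00020704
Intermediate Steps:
Y(T) = -T²/7
B(Z) = -3*Z/134 (B(Z) = -3*Z*(1/134) = -3*Z/134)
1/((-17490 + 34639) + (-21979 - B(Y(1)))) = 1/((-17490 + 34639) + (-21979 - (-3)*(-⅐*1²)/134)) = 1/(17149 + (-21979 - (-3)*(-⅐*1)/134)) = 1/(17149 + (-21979 - (-3)*(-1)/(134*7))) = 1/(17149 + (-21979 - 1*3/938)) = 1/(17149 + (-21979 - 3/938)) = 1/(17149 - 20616305/938) = 1/(-4530543/938) = -938/4530543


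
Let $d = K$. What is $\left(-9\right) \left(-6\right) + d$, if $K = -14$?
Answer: $40$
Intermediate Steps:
$d = -14$
$\left(-9\right) \left(-6\right) + d = \left(-9\right) \left(-6\right) - 14 = 54 - 14 = 40$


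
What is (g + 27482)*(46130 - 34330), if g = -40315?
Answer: -151429400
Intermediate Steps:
(g + 27482)*(46130 - 34330) = (-40315 + 27482)*(46130 - 34330) = -12833*11800 = -151429400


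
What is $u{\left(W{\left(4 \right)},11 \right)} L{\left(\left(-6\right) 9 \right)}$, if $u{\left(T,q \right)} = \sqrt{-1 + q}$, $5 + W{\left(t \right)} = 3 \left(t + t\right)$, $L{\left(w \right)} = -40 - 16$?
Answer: $- 56 \sqrt{10} \approx -177.09$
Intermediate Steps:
$L{\left(w \right)} = -56$ ($L{\left(w \right)} = -40 - 16 = -56$)
$W{\left(t \right)} = -5 + 6 t$ ($W{\left(t \right)} = -5 + 3 \left(t + t\right) = -5 + 3 \cdot 2 t = -5 + 6 t$)
$u{\left(W{\left(4 \right)},11 \right)} L{\left(\left(-6\right) 9 \right)} = \sqrt{-1 + 11} \left(-56\right) = \sqrt{10} \left(-56\right) = - 56 \sqrt{10}$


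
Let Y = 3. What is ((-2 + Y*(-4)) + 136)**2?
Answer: 14884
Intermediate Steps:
((-2 + Y*(-4)) + 136)**2 = ((-2 + 3*(-4)) + 136)**2 = ((-2 - 12) + 136)**2 = (-14 + 136)**2 = 122**2 = 14884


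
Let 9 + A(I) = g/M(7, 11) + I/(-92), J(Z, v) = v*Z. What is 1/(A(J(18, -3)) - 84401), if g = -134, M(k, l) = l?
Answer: -506/42717327 ≈ -1.1845e-5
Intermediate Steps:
J(Z, v) = Z*v
A(I) = -233/11 - I/92 (A(I) = -9 + (-134/11 + I/(-92)) = -9 + (-134*1/11 + I*(-1/92)) = -9 + (-134/11 - I/92) = -233/11 - I/92)
1/(A(J(18, -3)) - 84401) = 1/((-233/11 - 9*(-3)/46) - 84401) = 1/((-233/11 - 1/92*(-54)) - 84401) = 1/((-233/11 + 27/46) - 84401) = 1/(-10421/506 - 84401) = 1/(-42717327/506) = -506/42717327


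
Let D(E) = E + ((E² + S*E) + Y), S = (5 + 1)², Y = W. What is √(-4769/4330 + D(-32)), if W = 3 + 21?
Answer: 9*I*√31734570/4330 ≈ 11.709*I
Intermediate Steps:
W = 24
Y = 24
S = 36 (S = 6² = 36)
D(E) = 24 + E² + 37*E (D(E) = E + ((E² + 36*E) + 24) = E + (24 + E² + 36*E) = 24 + E² + 37*E)
√(-4769/4330 + D(-32)) = √(-4769/4330 + (24 + (-32)² + 37*(-32))) = √(-4769*1/4330 + (24 + 1024 - 1184)) = √(-4769/4330 - 136) = √(-593649/4330) = 9*I*√31734570/4330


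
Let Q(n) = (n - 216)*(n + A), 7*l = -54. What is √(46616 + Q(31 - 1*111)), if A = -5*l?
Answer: 2*√721266/7 ≈ 242.65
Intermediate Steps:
l = -54/7 (l = (⅐)*(-54) = -54/7 ≈ -7.7143)
A = 270/7 (A = -5*(-54/7) = 270/7 ≈ 38.571)
Q(n) = (-216 + n)*(270/7 + n) (Q(n) = (n - 216)*(n + 270/7) = (-216 + n)*(270/7 + n))
√(46616 + Q(31 - 1*111)) = √(46616 + (-58320/7 + (31 - 1*111)² - 1242*(31 - 1*111)/7)) = √(46616 + (-58320/7 + (31 - 111)² - 1242*(31 - 111)/7)) = √(46616 + (-58320/7 + (-80)² - 1242/7*(-80))) = √(46616 + (-58320/7 + 6400 + 99360/7)) = √(46616 + 85840/7) = √(412152/7) = 2*√721266/7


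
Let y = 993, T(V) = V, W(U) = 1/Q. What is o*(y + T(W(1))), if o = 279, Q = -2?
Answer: 553815/2 ≈ 2.7691e+5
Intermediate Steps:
W(U) = -1/2 (W(U) = 1/(-2) = -1/2)
o*(y + T(W(1))) = 279*(993 - 1/2) = 279*(1985/2) = 553815/2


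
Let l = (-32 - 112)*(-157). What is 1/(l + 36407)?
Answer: 1/59015 ≈ 1.6945e-5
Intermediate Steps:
l = 22608 (l = -144*(-157) = 22608)
1/(l + 36407) = 1/(22608 + 36407) = 1/59015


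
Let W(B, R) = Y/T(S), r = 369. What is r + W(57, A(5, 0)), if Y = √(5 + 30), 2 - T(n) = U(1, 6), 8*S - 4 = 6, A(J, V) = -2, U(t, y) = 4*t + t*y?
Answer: 369 - √35/8 ≈ 368.26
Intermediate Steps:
S = 5/4 (S = ½ + (⅛)*6 = ½ + ¾ = 5/4 ≈ 1.2500)
T(n) = -8 (T(n) = 2 - (4 + 6) = 2 - 10 = -8)
Y = √35 ≈ 5.9161
W(B, R) = -√35/8 (W(B, R) = √35/(-8) = √35*(-⅛) = -√35/8)
r + W(57, A(5, 0)) = 369 - √35/8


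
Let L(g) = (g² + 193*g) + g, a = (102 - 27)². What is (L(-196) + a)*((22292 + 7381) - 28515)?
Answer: 6967686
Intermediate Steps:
a = 5625 (a = 75² = 5625)
L(g) = g² + 194*g
(L(-196) + a)*((22292 + 7381) - 28515) = (-196*(194 - 196) + 5625)*((22292 + 7381) - 28515) = (-196*(-2) + 5625)*(29673 - 28515) = (392 + 5625)*1158 = 6017*1158 = 6967686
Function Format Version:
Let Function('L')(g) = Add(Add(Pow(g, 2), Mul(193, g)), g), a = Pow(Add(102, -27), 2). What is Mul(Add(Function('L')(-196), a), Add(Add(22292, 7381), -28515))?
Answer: 6967686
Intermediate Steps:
a = 5625 (a = Pow(75, 2) = 5625)
Function('L')(g) = Add(Pow(g, 2), Mul(194, g))
Mul(Add(Function('L')(-196), a), Add(Add(22292, 7381), -28515)) = Mul(Add(Mul(-196, Add(194, -196)), 5625), Add(Add(22292, 7381), -28515)) = Mul(Add(Mul(-196, -2), 5625), Add(29673, -28515)) = Mul(Add(392, 5625), 1158) = Mul(6017, 1158) = 6967686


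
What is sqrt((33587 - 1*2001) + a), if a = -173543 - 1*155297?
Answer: I*sqrt(297254) ≈ 545.21*I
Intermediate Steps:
a = -328840 (a = -173543 - 155297 = -328840)
sqrt((33587 - 1*2001) + a) = sqrt((33587 - 1*2001) - 328840) = sqrt((33587 - 2001) - 328840) = sqrt(31586 - 328840) = sqrt(-297254) = I*sqrt(297254)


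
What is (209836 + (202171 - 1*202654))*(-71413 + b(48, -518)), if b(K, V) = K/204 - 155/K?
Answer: -12200140493203/816 ≈ -1.4951e+10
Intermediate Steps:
b(K, V) = -155/K + K/204 (b(K, V) = K*(1/204) - 155/K = K/204 - 155/K = -155/K + K/204)
(209836 + (202171 - 1*202654))*(-71413 + b(48, -518)) = (209836 + (202171 - 1*202654))*(-71413 + (-155/48 + (1/204)*48)) = (209836 + (202171 - 202654))*(-71413 + (-155*1/48 + 4/17)) = (209836 - 483)*(-71413 + (-155/48 + 4/17)) = 209353*(-71413 - 2443/816) = 209353*(-58275451/816) = -12200140493203/816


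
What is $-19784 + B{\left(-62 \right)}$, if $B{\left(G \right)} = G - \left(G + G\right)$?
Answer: $-19722$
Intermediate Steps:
$B{\left(G \right)} = - G$ ($B{\left(G \right)} = G - 2 G = - G$)
$-19784 + B{\left(-62 \right)} = -19784 - -62 = -19784 + 62 = -19722$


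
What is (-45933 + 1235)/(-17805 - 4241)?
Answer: 22349/11023 ≈ 2.0275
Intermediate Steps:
(-45933 + 1235)/(-17805 - 4241) = -44698/(-22046) = -44698*(-1/22046) = 22349/11023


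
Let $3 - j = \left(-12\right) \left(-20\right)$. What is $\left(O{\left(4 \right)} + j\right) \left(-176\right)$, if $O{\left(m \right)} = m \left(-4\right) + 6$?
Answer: $43472$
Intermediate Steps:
$O{\left(m \right)} = 6 - 4 m$ ($O{\left(m \right)} = - 4 m + 6 = 6 - 4 m$)
$j = -237$ ($j = 3 - \left(-12\right) \left(-20\right) = 3 - 240 = -237$)
$\left(O{\left(4 \right)} + j\right) \left(-176\right) = \left(\left(6 - 16\right) - 237\right) \left(-176\right) = \left(-10 - 237\right) \left(-176\right) = \left(-247\right) \left(-176\right) = 43472$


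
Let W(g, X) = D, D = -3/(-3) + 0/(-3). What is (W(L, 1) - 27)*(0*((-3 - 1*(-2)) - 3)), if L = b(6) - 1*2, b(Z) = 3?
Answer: 0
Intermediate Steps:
L = 1 (L = 3 - 1*2 = 3 - 2 = 1)
D = 1 (D = -3*(-1/3) + 0*(-1/3) = 1 + 0 = 1)
W(g, X) = 1
(W(L, 1) - 27)*(0*((-3 - 1*(-2)) - 3)) = (1 - 27)*(0*((-3 - 1*(-2)) - 3)) = -0*((-3 + 2) - 3) = -0*(-1 - 3) = -0*(-4) = -26*0 = 0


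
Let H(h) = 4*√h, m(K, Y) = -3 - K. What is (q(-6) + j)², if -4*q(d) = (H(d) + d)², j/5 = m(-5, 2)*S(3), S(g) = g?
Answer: 1161 + 1080*I*√6 ≈ 1161.0 + 2645.4*I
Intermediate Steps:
j = 30 (j = 5*((-3 - 1*(-5))*3) = 5*((-3 + 5)*3) = 5*(2*3) = 5*6 = 30)
q(d) = -(d + 4*√d)²/4 (q(d) = -(4*√d + d)²/4 = -(d + 4*√d)²/4)
(q(-6) + j)² = (-(-6 + 4*√(-6))²/4 + 30)² = (-(-6 + 4*(I*√6))²/4 + 30)² = (-(-6 + 4*I*√6)²/4 + 30)² = (30 - (-6 + 4*I*√6)²/4)²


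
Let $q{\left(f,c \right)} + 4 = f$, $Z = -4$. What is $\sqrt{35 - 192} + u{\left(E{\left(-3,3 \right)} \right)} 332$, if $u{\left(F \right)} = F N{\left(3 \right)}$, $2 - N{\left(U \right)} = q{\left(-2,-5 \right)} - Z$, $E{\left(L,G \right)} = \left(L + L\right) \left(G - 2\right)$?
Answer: $-7968 + i \sqrt{157} \approx -7968.0 + 12.53 i$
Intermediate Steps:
$q{\left(f,c \right)} = -4 + f$
$E{\left(L,G \right)} = 2 L \left(-2 + G\right)$
$N{\left(U \right)} = 4$ ($N{\left(U \right)} = 2 - \left(\left(-4 - 2\right) - -4\right) = 2 - \left(-6 + 4\right) = 2 - -2 = 2 + 2 = 4$)
$u{\left(F \right)} = 4 F$ ($u{\left(F \right)} = F 4 = 4 F$)
$\sqrt{35 - 192} + u{\left(E{\left(-3,3 \right)} \right)} 332 = \sqrt{35 - 192} + 4 \cdot 2 \left(-3\right) \left(-2 + 3\right) 332 = \sqrt{-157} + 4 \cdot 2 \left(-3\right) 1 \cdot 332 = i \sqrt{157} + 4 \left(-6\right) 332 = i \sqrt{157} - 7968 = -7968 + i \sqrt{157}$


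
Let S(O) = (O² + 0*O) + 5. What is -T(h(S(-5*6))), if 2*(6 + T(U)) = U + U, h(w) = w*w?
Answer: -819019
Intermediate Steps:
S(O) = 5 + O² (S(O) = (O² + 0) + 5 = O² + 5 = 5 + O²)
h(w) = w²
T(U) = -6 + U (T(U) = -6 + (U + U)/2 = -6 + (2*U)/2 = -6 + U)
-T(h(S(-5*6))) = -(-6 + (5 + (-5*6)²)²) = -(-6 + (5 + (-30)²)²) = -(-6 + (5 + 900)²) = -(-6 + 905²) = -(-6 + 819025) = -1*819019 = -819019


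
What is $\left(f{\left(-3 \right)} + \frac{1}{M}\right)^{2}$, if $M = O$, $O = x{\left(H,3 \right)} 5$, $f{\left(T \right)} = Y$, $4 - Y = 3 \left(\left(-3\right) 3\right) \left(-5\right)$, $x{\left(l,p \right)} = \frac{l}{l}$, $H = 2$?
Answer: $\frac{427716}{25} \approx 17109.0$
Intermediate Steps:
$x{\left(l,p \right)} = 1$
$Y = -131$ ($Y = 4 - 3 \left(\left(-3\right) 3\right) \left(-5\right) = 4 - 3 \left(-9\right) \left(-5\right) = 4 - \left(-27\right) \left(-5\right) = 4 - 135 = -131$)
$f{\left(T \right)} = -131$
$O = 5$ ($O = 1 \cdot 5 = 5$)
$M = 5$
$\left(f{\left(-3 \right)} + \frac{1}{M}\right)^{2} = \left(-131 + \frac{1}{5}\right)^{2} = \left(- \frac{654}{5}\right)^{2} = \frac{427716}{25}$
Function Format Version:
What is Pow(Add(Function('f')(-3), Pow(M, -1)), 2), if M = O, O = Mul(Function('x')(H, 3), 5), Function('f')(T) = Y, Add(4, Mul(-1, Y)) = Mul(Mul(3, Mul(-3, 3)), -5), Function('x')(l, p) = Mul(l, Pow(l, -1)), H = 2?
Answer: Rational(427716, 25) ≈ 17109.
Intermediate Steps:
Function('x')(l, p) = 1
Y = -131 (Y = Add(4, Mul(-1, Mul(Mul(3, Mul(-3, 3)), -5))) = Add(4, Mul(-1, Mul(Mul(3, -9), -5))) = Add(4, Mul(-1, Mul(-27, -5))) = Add(4, Mul(-1, 135)) = Add(4, -135) = -131)
Function('f')(T) = -131
O = 5 (O = Mul(1, 5) = 5)
M = 5
Pow(Add(Function('f')(-3), Pow(M, -1)), 2) = Pow(Add(-131, Pow(5, -1)), 2) = Pow(Add(-131, Rational(1, 5)), 2) = Pow(Rational(-654, 5), 2) = Rational(427716, 25)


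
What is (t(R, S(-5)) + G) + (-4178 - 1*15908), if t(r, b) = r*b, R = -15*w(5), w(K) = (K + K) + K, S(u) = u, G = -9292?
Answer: -28253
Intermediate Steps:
w(K) = 3*K (w(K) = 2*K + K = 3*K)
R = -225 (R = -45*5 = -15*15 = -225)
t(r, b) = b*r
(t(R, S(-5)) + G) + (-4178 - 1*15908) = (-5*(-225) - 9292) + (-4178 - 1*15908) = (1125 - 9292) + (-4178 - 15908) = -8167 - 20086 = -28253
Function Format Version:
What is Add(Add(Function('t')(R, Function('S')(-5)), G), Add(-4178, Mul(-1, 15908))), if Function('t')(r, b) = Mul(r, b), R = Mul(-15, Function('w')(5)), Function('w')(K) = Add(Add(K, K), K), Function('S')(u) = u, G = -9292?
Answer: -28253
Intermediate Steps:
Function('w')(K) = Mul(3, K) (Function('w')(K) = Add(Mul(2, K), K) = Mul(3, K))
R = -225 (R = Mul(-15, Mul(3, 5)) = Mul(-15, 15) = -225)
Function('t')(r, b) = Mul(b, r)
Add(Add(Function('t')(R, Function('S')(-5)), G), Add(-4178, Mul(-1, 15908))) = Add(Add(Mul(-5, -225), -9292), Add(-4178, Mul(-1, 15908))) = Add(Add(1125, -9292), Add(-4178, -15908)) = Add(-8167, -20086) = -28253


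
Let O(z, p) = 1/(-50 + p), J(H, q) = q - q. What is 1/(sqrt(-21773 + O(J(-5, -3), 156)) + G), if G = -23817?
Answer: -148506/3537103163 - I*sqrt(244641322)/60130753771 ≈ -4.1985e-5 - 2.6012e-7*I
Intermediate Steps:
J(H, q) = 0
1/(sqrt(-21773 + O(J(-5, -3), 156)) + G) = 1/(sqrt(-21773 + 1/(-50 + 156)) - 23817) = 1/(sqrt(-21773 + 1/106) - 23817) = 1/(sqrt(-2307937/106) - 23817) = 1/(I*sqrt(244641322)/106 - 23817) = 1/(-23817 + I*sqrt(244641322)/106)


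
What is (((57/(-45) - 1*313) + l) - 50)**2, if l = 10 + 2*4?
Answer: 26977636/225 ≈ 1.1990e+5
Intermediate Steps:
l = 18 (l = 10 + 8 = 18)
(((57/(-45) - 1*313) + l) - 50)**2 = (((57/(-45) - 1*313) + 18) - 50)**2 = (((57*(-1/45) - 313) + 18) - 50)**2 = (((-19/15 - 313) + 18) - 50)**2 = ((-4714/15 + 18) - 50)**2 = (-4444/15 - 50)**2 = (-5194/15)**2 = 26977636/225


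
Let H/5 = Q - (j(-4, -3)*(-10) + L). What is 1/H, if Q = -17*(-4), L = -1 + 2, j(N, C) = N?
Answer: 1/135 ≈ 0.0074074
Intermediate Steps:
L = 1
Q = 68
H = 135 (H = 5*(68 - (-4*(-10) + 1)) = 5*(68 - (40 + 1)) = 5*(68 - 1*41) = 5*(68 - 41) = 5*27 = 135)
1/H = 1/135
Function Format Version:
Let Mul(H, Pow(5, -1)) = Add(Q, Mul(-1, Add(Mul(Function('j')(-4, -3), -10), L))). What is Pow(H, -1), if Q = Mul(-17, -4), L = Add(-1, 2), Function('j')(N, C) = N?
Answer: Rational(1, 135) ≈ 0.0074074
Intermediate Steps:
L = 1
Q = 68
H = 135 (H = Mul(5, Add(68, Mul(-1, Add(Mul(-4, -10), 1)))) = Mul(5, Add(68, Mul(-1, Add(40, 1)))) = Mul(5, Add(68, Mul(-1, 41))) = Mul(5, Add(68, -41)) = Mul(5, 27) = 135)
Pow(H, -1) = Pow(135, -1) = Rational(1, 135)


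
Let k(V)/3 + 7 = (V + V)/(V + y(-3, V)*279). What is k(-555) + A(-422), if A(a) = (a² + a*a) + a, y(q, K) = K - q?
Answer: 18327308835/51521 ≈ 3.5573e+5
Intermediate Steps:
A(a) = a + 2*a² (A(a) = (a² + a²) + a = 2*a² + a = a + 2*a²)
k(V) = -21 + 6*V/(837 + 280*V) (k(V) = -21 + 3*((V + V)/(V + (V - 1*(-3))*279)) = -21 + 3*((2*V)/(V + (V + 3)*279)) = -21 + 3*((2*V)/(V + (3 + V)*279)) = -21 + 3*((2*V)/(V + (837 + 279*V))) = -21 + 3*((2*V)/(837 + 280*V)) = -21 + 3*(2*V/(837 + 280*V)) = -21 + 6*V/(837 + 280*V))
k(-555) + A(-422) = 3*(-5859 - 1958*(-555))/(837 + 280*(-555)) - 422*(1 + 2*(-422)) = 3*(-5859 + 1086690)/(837 - 155400) - 422*(1 - 844) = 3*1080831/(-154563) - 422*(-843) = 3*(-1/154563)*1080831 + 355746 = -1080831/51521 + 355746 = 18327308835/51521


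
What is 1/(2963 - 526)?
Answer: 1/2437 ≈ 0.00041034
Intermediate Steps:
1/(2963 - 526) = 1/2437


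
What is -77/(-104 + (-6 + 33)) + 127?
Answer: 128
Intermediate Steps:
-77/(-104 + (-6 + 33)) + 127 = -77/(-104 + 27) + 127 = -77/(-77) + 127 = -1/77*(-77) + 127 = 1 + 127 = 128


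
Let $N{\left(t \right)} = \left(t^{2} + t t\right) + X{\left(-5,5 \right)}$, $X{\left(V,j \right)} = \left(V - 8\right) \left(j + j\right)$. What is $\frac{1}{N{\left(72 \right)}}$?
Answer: $\frac{1}{10238} \approx 9.7675 \cdot 10^{-5}$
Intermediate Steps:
$X{\left(V,j \right)} = 2 j \left(-8 + V\right)$ ($X{\left(V,j \right)} = \left(-8 + V\right) 2 j = 2 j \left(-8 + V\right)$)
$N{\left(t \right)} = -130 + 2 t^{2}$ ($N{\left(t \right)} = \left(t^{2} + t t\right) + 2 \cdot 5 \left(-8 - 5\right) = \left(t^{2} + t^{2}\right) + 2 \cdot 5 \left(-13\right) = 2 t^{2} - 130 = -130 + 2 t^{2}$)
$\frac{1}{N{\left(72 \right)}} = \frac{1}{-130 + 2 \cdot 72^{2}} = \frac{1}{-130 + 2 \cdot 5184} = \frac{1}{-130 + 10368} = \frac{1}{10238}$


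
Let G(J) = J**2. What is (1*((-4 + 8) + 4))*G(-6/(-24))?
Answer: 1/2 ≈ 0.50000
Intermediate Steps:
(1*((-4 + 8) + 4))*G(-6/(-24)) = (1*((-4 + 8) + 4))*(-6/(-24))**2 = (1*(4 + 4))*(-6*(-1/24))**2 = (1*8)*(1/4)**2 = 8*(1/16) = 1/2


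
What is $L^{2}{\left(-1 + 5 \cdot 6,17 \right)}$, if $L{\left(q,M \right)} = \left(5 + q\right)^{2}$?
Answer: $1336336$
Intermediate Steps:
$L^{2}{\left(-1 + 5 \cdot 6,17 \right)} = \left(\left(5 + \left(-1 + 5 \cdot 6\right)\right)^{2}\right)^{2} = \left(\left(5 + \left(-1 + 30\right)\right)^{2}\right)^{2} = \left(\left(5 + 29\right)^{2}\right)^{2} = \left(34^{2}\right)^{2} = 1156^{2} = 1336336$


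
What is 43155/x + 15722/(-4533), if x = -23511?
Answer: -188420519/35525121 ≈ -5.3039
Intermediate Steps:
43155/x + 15722/(-4533) = 43155/(-23511) + 15722/(-4533) = 43155*(-1/23511) + 15722*(-1/4533) = -14385/7837 - 15722/4533 = -188420519/35525121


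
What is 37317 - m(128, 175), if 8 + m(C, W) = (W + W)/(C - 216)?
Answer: 1642475/44 ≈ 37329.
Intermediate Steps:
m(C, W) = -8 + 2*W/(-216 + C) (m(C, W) = -8 + (W + W)/(C - 216) = -8 + (2*W)/(-216 + C) = -8 + 2*W/(-216 + C))
37317 - m(128, 175) = 37317 - 2*(864 + 175 - 4*128)/(-216 + 128) = 37317 - 2*(864 + 175 - 512)/(-88) = 37317 - 2*(-1)*527/88 = 37317 - 1*(-527/44) = 37317 + 527/44 = 1642475/44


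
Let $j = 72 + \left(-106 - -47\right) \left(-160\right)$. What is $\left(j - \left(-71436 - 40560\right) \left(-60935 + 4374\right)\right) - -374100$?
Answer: $-6334222144$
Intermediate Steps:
$j = 9512$ ($j = 72 + \left(-106 + 47\right) \left(-160\right) = 72 - -9440 = 72 + 9440 = 9512$)
$\left(j - \left(-71436 - 40560\right) \left(-60935 + 4374\right)\right) - -374100 = \left(9512 - \left(-71436 - 40560\right) \left(-60935 + 4374\right)\right) - -374100 = \left(9512 - \left(-111996\right) \left(-56561\right)\right) + 374100 = \left(9512 - 6334605756\right) + 374100 = -6334596244 + 374100 = -6334222144$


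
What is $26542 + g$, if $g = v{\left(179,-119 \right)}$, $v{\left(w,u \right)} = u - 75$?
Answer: $26348$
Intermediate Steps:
$v{\left(w,u \right)} = -75 + u$
$g = -194$ ($g = -75 - 119 = -194$)
$26542 + g = 26542 - 194 = 26348$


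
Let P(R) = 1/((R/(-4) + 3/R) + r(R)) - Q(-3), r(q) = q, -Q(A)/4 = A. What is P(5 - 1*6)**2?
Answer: 33856/225 ≈ 150.47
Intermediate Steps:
Q(A) = -4*A
P(R) = -12 + 1/(3/R + 3*R/4) (P(R) = 1/((R/(-4) + 3/R) + R) - (-4)*(-3) = 1/((R*(-1/4) + 3/R) + R) - 1*12 = 1/((-R/4 + 3/R) + R) - 12 = 1/((3/R - R/4) + R) - 12 = 1/(3/R + 3*R/4) - 12 = -12 + 1/(3/R + 3*R/4))
P(5 - 1*6)**2 = (4*(-36 + (5 - 1*6) - 9*(5 - 1*6)**2)/(3*(4 + (5 - 1*6)**2)))**2 = (4*(-36 + (5 - 6) - 9*(5 - 6)**2)/(3*(4 + (5 - 6)**2)))**2 = (4*(-36 - 1 - 9*(-1)**2)/(3*(4 + (-1)**2)))**2 = (4*(-36 - 1 - 9*1)/(3*(4 + 1)))**2 = ((4/3)*(-36 - 1 - 9)/5)**2 = ((4/3)*(1/5)*(-46))**2 = (-184/15)**2 = 33856/225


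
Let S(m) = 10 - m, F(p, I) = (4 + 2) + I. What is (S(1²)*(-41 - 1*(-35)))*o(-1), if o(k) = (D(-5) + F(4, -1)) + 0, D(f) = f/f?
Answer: -324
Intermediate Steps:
F(p, I) = 6 + I
D(f) = 1
o(k) = 6 (o(k) = (1 + (6 - 1)) + 0 = (1 + 5) + 0 = 6 + 0 = 6)
(S(1²)*(-41 - 1*(-35)))*o(-1) = ((10 - 1*1²)*(-41 - 1*(-35)))*6 = ((10 - 1*1)*(-41 + 35))*6 = ((10 - 1)*(-6))*6 = (9*(-6))*6 = -54*6 = -324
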